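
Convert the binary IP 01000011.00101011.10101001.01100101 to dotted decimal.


01000011 = 67
00101011 = 43
10101001 = 169
01100101 = 101
IP: 67.43.169.101


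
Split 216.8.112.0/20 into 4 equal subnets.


New prefix = 20 + 2 = 22
Each subnet has 1024 addresses
  216.8.112.0/22
  216.8.116.0/22
  216.8.120.0/22
  216.8.124.0/22
Subnets: 216.8.112.0/22, 216.8.116.0/22, 216.8.120.0/22, 216.8.124.0/22


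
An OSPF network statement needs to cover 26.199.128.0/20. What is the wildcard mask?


Subnet mask: 255.255.240.0
Wildcard = 255.255.255.255 - subnet mask
255 - 255 = 0
255 - 255 = 0
255 - 240 = 15
255 - 0 = 255
Wildcard: 0.0.15.255


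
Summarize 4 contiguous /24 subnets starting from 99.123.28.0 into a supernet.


Original prefix: /24
Number of subnets: 4 = 2^2
New prefix = 24 - 2 = 22
Supernet: 99.123.28.0/22


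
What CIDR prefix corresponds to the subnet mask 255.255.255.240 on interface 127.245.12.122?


Binary: 11111111.11111111.11111111.11110000
Count leading 1s
Prefix: /28


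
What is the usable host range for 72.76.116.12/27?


Network: 72.76.116.0
Broadcast: 72.76.116.31
First usable = network + 1
Last usable = broadcast - 1
Range: 72.76.116.1 to 72.76.116.30


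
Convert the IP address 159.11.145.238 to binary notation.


159 = 10011111
11 = 00001011
145 = 10010001
238 = 11101110
Binary: 10011111.00001011.10010001.11101110


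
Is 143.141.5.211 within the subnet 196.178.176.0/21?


Subnet network: 196.178.176.0
Test IP AND mask: 143.141.0.0
No, 143.141.5.211 is not in 196.178.176.0/21


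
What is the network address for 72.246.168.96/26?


IP:   01001000.11110110.10101000.01100000
Mask: 11111111.11111111.11111111.11000000
AND operation:
Net:  01001000.11110110.10101000.01000000
Network: 72.246.168.64/26


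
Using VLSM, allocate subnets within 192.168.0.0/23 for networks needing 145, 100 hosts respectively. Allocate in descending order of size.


145 hosts -> /24 (254 usable): 192.168.0.0/24
100 hosts -> /25 (126 usable): 192.168.1.0/25
Allocation: 192.168.0.0/24 (145 hosts, 254 usable); 192.168.1.0/25 (100 hosts, 126 usable)


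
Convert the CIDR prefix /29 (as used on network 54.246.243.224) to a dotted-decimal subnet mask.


/29 means 29 network bits, 3 host bits
Binary: 11111111111111111111111111111000
Mask: 255.255.255.248


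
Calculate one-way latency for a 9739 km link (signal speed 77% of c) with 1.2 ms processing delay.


Speed = 0.77 * 3e5 km/s = 231000 km/s
Propagation delay = 9739 / 231000 = 0.0422 s = 42.1602 ms
Processing delay = 1.2 ms
Total one-way latency = 43.3602 ms


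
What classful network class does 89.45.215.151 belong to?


First octet: 89
Binary: 01011001
0xxxxxxx -> Class A (1-126)
Class A, default mask 255.0.0.0 (/8)


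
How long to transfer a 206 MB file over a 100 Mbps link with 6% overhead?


Effective throughput = 100 * (1 - 6/100) = 94 Mbps
File size in Mb = 206 * 8 = 1648 Mb
Time = 1648 / 94
Time = 17.5319 seconds


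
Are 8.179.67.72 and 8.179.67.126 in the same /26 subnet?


Mask: 255.255.255.192
8.179.67.72 AND mask = 8.179.67.64
8.179.67.126 AND mask = 8.179.67.64
Yes, same subnet (8.179.67.64)


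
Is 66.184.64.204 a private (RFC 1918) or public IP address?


RFC 1918 private ranges:
  10.0.0.0/8 (10.0.0.0 - 10.255.255.255)
  172.16.0.0/12 (172.16.0.0 - 172.31.255.255)
  192.168.0.0/16 (192.168.0.0 - 192.168.255.255)
Public (not in any RFC 1918 range)


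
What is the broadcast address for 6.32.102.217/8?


Network: 6.0.0.0/8
Host bits = 24
Set all host bits to 1:
Broadcast: 6.255.255.255


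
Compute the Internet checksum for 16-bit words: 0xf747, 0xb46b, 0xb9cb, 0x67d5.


Sum all words (with carry folding):
+ 0xf747 = 0xf747
+ 0xb46b = 0xabb3
+ 0xb9cb = 0x657f
+ 0x67d5 = 0xcd54
One's complement: ~0xcd54
Checksum = 0x32ab


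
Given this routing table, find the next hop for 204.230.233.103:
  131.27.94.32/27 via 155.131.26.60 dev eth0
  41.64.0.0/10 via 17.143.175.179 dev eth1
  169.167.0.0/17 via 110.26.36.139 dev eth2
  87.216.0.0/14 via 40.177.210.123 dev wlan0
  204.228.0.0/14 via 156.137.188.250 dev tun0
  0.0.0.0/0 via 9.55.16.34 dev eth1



Longest prefix match for 204.230.233.103:
  /27 131.27.94.32: no
  /10 41.64.0.0: no
  /17 169.167.0.0: no
  /14 87.216.0.0: no
  /14 204.228.0.0: MATCH
  /0 0.0.0.0: MATCH
Selected: next-hop 156.137.188.250 via tun0 (matched /14)


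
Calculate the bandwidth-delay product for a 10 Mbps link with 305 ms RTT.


BDP = bandwidth * RTT
= 10 Mbps * 305 ms
= 10 * 1e6 * 305 / 1000 bits
= 3050000 bits
= 381250 bytes
= 372.3145 KB
BDP = 3050000 bits (381250 bytes)


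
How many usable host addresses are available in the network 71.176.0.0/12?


Host bits = 32 - 12 = 20
Total addresses = 2^20 = 1048576
Usable = total - 2 (network and broadcast)
Usable hosts: 1048574


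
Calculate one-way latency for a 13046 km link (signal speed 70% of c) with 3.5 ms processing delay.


Speed = 0.7 * 3e5 km/s = 210000 km/s
Propagation delay = 13046 / 210000 = 0.0621 s = 62.1238 ms
Processing delay = 3.5 ms
Total one-way latency = 65.6238 ms


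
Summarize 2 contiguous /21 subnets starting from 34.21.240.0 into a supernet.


Original prefix: /21
Number of subnets: 2 = 2^1
New prefix = 21 - 1 = 20
Supernet: 34.21.240.0/20


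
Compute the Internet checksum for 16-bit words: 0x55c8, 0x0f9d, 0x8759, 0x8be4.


Sum all words (with carry folding):
+ 0x55c8 = 0x55c8
+ 0x0f9d = 0x6565
+ 0x8759 = 0xecbe
+ 0x8be4 = 0x78a3
One's complement: ~0x78a3
Checksum = 0x875c


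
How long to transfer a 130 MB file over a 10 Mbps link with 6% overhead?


Effective throughput = 10 * (1 - 6/100) = 9.4 Mbps
File size in Mb = 130 * 8 = 1040 Mb
Time = 1040 / 9.4
Time = 110.6383 seconds


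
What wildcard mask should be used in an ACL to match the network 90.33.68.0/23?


Subnet mask: 255.255.254.0
Wildcard = 255.255.255.255 - subnet mask
255 - 255 = 0
255 - 255 = 0
255 - 254 = 1
255 - 0 = 255
Wildcard: 0.0.1.255


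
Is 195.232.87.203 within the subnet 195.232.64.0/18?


Subnet network: 195.232.64.0
Test IP AND mask: 195.232.64.0
Yes, 195.232.87.203 is in 195.232.64.0/18


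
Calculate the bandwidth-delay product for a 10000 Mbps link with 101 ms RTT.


BDP = bandwidth * RTT
= 10000 Mbps * 101 ms
= 10000 * 1e6 * 101 / 1000 bits
= 1010000000 bits
= 126250000 bytes
= 123291.0156 KB
BDP = 1010000000 bits (126250000 bytes)


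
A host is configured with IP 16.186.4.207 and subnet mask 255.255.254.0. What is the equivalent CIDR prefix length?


Binary: 11111111.11111111.11111110.00000000
Count leading 1s
Prefix: /23


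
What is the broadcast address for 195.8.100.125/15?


Network: 195.8.0.0/15
Host bits = 17
Set all host bits to 1:
Broadcast: 195.9.255.255


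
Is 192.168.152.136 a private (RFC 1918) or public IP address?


RFC 1918 private ranges:
  10.0.0.0/8 (10.0.0.0 - 10.255.255.255)
  172.16.0.0/12 (172.16.0.0 - 172.31.255.255)
  192.168.0.0/16 (192.168.0.0 - 192.168.255.255)
Private (in 192.168.0.0/16)


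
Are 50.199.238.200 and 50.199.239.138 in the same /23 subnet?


Mask: 255.255.254.0
50.199.238.200 AND mask = 50.199.238.0
50.199.239.138 AND mask = 50.199.238.0
Yes, same subnet (50.199.238.0)


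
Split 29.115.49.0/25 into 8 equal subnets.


New prefix = 25 + 3 = 28
Each subnet has 16 addresses
  29.115.49.0/28
  29.115.49.16/28
  29.115.49.32/28
  29.115.49.48/28
  29.115.49.64/28
  29.115.49.80/28
  29.115.49.96/28
  29.115.49.112/28
Subnets: 29.115.49.0/28, 29.115.49.16/28, 29.115.49.32/28, 29.115.49.48/28, 29.115.49.64/28, 29.115.49.80/28, 29.115.49.96/28, 29.115.49.112/28


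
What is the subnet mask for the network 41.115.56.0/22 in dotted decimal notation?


/22 means 22 network bits, 10 host bits
Binary: 11111111111111111111110000000000
Mask: 255.255.252.0


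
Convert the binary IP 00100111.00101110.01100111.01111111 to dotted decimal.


00100111 = 39
00101110 = 46
01100111 = 103
01111111 = 127
IP: 39.46.103.127


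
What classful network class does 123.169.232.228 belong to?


First octet: 123
Binary: 01111011
0xxxxxxx -> Class A (1-126)
Class A, default mask 255.0.0.0 (/8)


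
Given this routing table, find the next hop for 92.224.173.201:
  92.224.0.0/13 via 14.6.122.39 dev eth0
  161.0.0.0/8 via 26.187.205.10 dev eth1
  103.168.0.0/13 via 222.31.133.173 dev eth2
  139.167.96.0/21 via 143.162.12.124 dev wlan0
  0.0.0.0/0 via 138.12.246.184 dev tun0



Longest prefix match for 92.224.173.201:
  /13 92.224.0.0: MATCH
  /8 161.0.0.0: no
  /13 103.168.0.0: no
  /21 139.167.96.0: no
  /0 0.0.0.0: MATCH
Selected: next-hop 14.6.122.39 via eth0 (matched /13)


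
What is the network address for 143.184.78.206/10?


IP:   10001111.10111000.01001110.11001110
Mask: 11111111.11000000.00000000.00000000
AND operation:
Net:  10001111.10000000.00000000.00000000
Network: 143.128.0.0/10


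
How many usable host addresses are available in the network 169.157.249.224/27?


Host bits = 32 - 27 = 5
Total addresses = 2^5 = 32
Usable = total - 2 (network and broadcast)
Usable hosts: 30


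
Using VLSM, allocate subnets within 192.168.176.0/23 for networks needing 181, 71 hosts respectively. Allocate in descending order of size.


181 hosts -> /24 (254 usable): 192.168.176.0/24
71 hosts -> /25 (126 usable): 192.168.177.0/25
Allocation: 192.168.176.0/24 (181 hosts, 254 usable); 192.168.177.0/25 (71 hosts, 126 usable)


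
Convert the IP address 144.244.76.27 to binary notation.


144 = 10010000
244 = 11110100
76 = 01001100
27 = 00011011
Binary: 10010000.11110100.01001100.00011011


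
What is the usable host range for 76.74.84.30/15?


Network: 76.74.0.0
Broadcast: 76.75.255.255
First usable = network + 1
Last usable = broadcast - 1
Range: 76.74.0.1 to 76.75.255.254


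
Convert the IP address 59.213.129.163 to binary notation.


59 = 00111011
213 = 11010101
129 = 10000001
163 = 10100011
Binary: 00111011.11010101.10000001.10100011


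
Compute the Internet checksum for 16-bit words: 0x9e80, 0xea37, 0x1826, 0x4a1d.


Sum all words (with carry folding):
+ 0x9e80 = 0x9e80
+ 0xea37 = 0x88b8
+ 0x1826 = 0xa0de
+ 0x4a1d = 0xeafb
One's complement: ~0xeafb
Checksum = 0x1504


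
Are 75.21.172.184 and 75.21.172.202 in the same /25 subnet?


Mask: 255.255.255.128
75.21.172.184 AND mask = 75.21.172.128
75.21.172.202 AND mask = 75.21.172.128
Yes, same subnet (75.21.172.128)


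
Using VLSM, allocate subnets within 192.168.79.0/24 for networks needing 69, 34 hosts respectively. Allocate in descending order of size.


69 hosts -> /25 (126 usable): 192.168.79.0/25
34 hosts -> /26 (62 usable): 192.168.79.128/26
Allocation: 192.168.79.0/25 (69 hosts, 126 usable); 192.168.79.128/26 (34 hosts, 62 usable)


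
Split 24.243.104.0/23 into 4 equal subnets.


New prefix = 23 + 2 = 25
Each subnet has 128 addresses
  24.243.104.0/25
  24.243.104.128/25
  24.243.105.0/25
  24.243.105.128/25
Subnets: 24.243.104.0/25, 24.243.104.128/25, 24.243.105.0/25, 24.243.105.128/25


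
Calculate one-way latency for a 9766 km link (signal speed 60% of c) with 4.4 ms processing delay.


Speed = 0.6 * 3e5 km/s = 180000 km/s
Propagation delay = 9766 / 180000 = 0.0543 s = 54.2556 ms
Processing delay = 4.4 ms
Total one-way latency = 58.6556 ms


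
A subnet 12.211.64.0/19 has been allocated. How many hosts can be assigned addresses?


Host bits = 32 - 19 = 13
Total addresses = 2^13 = 8192
Usable = total - 2 (network and broadcast)
Usable hosts: 8190


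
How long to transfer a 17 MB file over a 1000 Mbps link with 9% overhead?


Effective throughput = 1000 * (1 - 9/100) = 910 Mbps
File size in Mb = 17 * 8 = 136 Mb
Time = 136 / 910
Time = 0.1495 seconds


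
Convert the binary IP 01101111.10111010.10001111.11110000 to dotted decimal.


01101111 = 111
10111010 = 186
10001111 = 143
11110000 = 240
IP: 111.186.143.240


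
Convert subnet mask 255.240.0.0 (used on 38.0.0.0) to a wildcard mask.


Subnet mask: 255.240.0.0
Wildcard = 255.255.255.255 - subnet mask
255 - 255 = 0
255 - 240 = 15
255 - 0 = 255
255 - 0 = 255
Wildcard: 0.15.255.255


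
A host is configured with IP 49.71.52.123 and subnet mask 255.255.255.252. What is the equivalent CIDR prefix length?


Binary: 11111111.11111111.11111111.11111100
Count leading 1s
Prefix: /30


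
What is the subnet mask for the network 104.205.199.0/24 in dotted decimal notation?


/24 means 24 network bits, 8 host bits
Binary: 11111111111111111111111100000000
Mask: 255.255.255.0


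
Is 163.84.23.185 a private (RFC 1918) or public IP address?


RFC 1918 private ranges:
  10.0.0.0/8 (10.0.0.0 - 10.255.255.255)
  172.16.0.0/12 (172.16.0.0 - 172.31.255.255)
  192.168.0.0/16 (192.168.0.0 - 192.168.255.255)
Public (not in any RFC 1918 range)


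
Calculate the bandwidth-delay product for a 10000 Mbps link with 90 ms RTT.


BDP = bandwidth * RTT
= 10000 Mbps * 90 ms
= 10000 * 1e6 * 90 / 1000 bits
= 900000000 bits
= 112500000 bytes
= 109863.2812 KB
BDP = 900000000 bits (112500000 bytes)


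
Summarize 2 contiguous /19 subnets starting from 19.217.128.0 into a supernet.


Original prefix: /19
Number of subnets: 2 = 2^1
New prefix = 19 - 1 = 18
Supernet: 19.217.128.0/18


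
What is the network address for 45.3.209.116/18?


IP:   00101101.00000011.11010001.01110100
Mask: 11111111.11111111.11000000.00000000
AND operation:
Net:  00101101.00000011.11000000.00000000
Network: 45.3.192.0/18


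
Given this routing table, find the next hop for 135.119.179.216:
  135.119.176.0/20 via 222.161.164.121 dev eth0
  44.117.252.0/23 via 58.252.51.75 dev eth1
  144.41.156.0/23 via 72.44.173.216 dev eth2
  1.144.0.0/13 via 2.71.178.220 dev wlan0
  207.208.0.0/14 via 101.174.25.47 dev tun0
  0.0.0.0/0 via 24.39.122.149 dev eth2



Longest prefix match for 135.119.179.216:
  /20 135.119.176.0: MATCH
  /23 44.117.252.0: no
  /23 144.41.156.0: no
  /13 1.144.0.0: no
  /14 207.208.0.0: no
  /0 0.0.0.0: MATCH
Selected: next-hop 222.161.164.121 via eth0 (matched /20)


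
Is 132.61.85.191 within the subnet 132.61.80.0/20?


Subnet network: 132.61.80.0
Test IP AND mask: 132.61.80.0
Yes, 132.61.85.191 is in 132.61.80.0/20


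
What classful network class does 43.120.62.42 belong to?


First octet: 43
Binary: 00101011
0xxxxxxx -> Class A (1-126)
Class A, default mask 255.0.0.0 (/8)


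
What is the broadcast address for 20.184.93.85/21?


Network: 20.184.88.0/21
Host bits = 11
Set all host bits to 1:
Broadcast: 20.184.95.255


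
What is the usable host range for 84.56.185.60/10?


Network: 84.0.0.0
Broadcast: 84.63.255.255
First usable = network + 1
Last usable = broadcast - 1
Range: 84.0.0.1 to 84.63.255.254


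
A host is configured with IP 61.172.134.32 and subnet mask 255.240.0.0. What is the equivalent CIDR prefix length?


Binary: 11111111.11110000.00000000.00000000
Count leading 1s
Prefix: /12


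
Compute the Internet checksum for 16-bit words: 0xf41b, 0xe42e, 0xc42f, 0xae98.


Sum all words (with carry folding):
+ 0xf41b = 0xf41b
+ 0xe42e = 0xd84a
+ 0xc42f = 0x9c7a
+ 0xae98 = 0x4b13
One's complement: ~0x4b13
Checksum = 0xb4ec


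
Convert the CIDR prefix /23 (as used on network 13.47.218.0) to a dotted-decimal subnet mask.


/23 means 23 network bits, 9 host bits
Binary: 11111111111111111111111000000000
Mask: 255.255.254.0


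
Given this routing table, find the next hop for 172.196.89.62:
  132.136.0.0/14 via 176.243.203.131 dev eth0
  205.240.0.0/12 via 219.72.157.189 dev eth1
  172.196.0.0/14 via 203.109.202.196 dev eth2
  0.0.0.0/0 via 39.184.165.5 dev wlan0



Longest prefix match for 172.196.89.62:
  /14 132.136.0.0: no
  /12 205.240.0.0: no
  /14 172.196.0.0: MATCH
  /0 0.0.0.0: MATCH
Selected: next-hop 203.109.202.196 via eth2 (matched /14)


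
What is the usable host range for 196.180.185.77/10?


Network: 196.128.0.0
Broadcast: 196.191.255.255
First usable = network + 1
Last usable = broadcast - 1
Range: 196.128.0.1 to 196.191.255.254


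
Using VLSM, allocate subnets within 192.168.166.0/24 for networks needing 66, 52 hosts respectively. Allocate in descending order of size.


66 hosts -> /25 (126 usable): 192.168.166.0/25
52 hosts -> /26 (62 usable): 192.168.166.128/26
Allocation: 192.168.166.0/25 (66 hosts, 126 usable); 192.168.166.128/26 (52 hosts, 62 usable)


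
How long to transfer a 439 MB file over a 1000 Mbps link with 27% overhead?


Effective throughput = 1000 * (1 - 27/100) = 730 Mbps
File size in Mb = 439 * 8 = 3512 Mb
Time = 3512 / 730
Time = 4.811 seconds


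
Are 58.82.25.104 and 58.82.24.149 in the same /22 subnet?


Mask: 255.255.252.0
58.82.25.104 AND mask = 58.82.24.0
58.82.24.149 AND mask = 58.82.24.0
Yes, same subnet (58.82.24.0)


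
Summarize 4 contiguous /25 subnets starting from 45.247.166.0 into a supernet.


Original prefix: /25
Number of subnets: 4 = 2^2
New prefix = 25 - 2 = 23
Supernet: 45.247.166.0/23


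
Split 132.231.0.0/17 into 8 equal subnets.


New prefix = 17 + 3 = 20
Each subnet has 4096 addresses
  132.231.0.0/20
  132.231.16.0/20
  132.231.32.0/20
  132.231.48.0/20
  132.231.64.0/20
  132.231.80.0/20
  132.231.96.0/20
  132.231.112.0/20
Subnets: 132.231.0.0/20, 132.231.16.0/20, 132.231.32.0/20, 132.231.48.0/20, 132.231.64.0/20, 132.231.80.0/20, 132.231.96.0/20, 132.231.112.0/20


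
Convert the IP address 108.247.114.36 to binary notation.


108 = 01101100
247 = 11110111
114 = 01110010
36 = 00100100
Binary: 01101100.11110111.01110010.00100100


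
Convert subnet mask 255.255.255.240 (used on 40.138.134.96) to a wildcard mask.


Subnet mask: 255.255.255.240
Wildcard = 255.255.255.255 - subnet mask
255 - 255 = 0
255 - 255 = 0
255 - 255 = 0
255 - 240 = 15
Wildcard: 0.0.0.15


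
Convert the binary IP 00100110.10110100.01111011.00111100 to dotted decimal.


00100110 = 38
10110100 = 180
01111011 = 123
00111100 = 60
IP: 38.180.123.60


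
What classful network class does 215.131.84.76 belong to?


First octet: 215
Binary: 11010111
110xxxxx -> Class C (192-223)
Class C, default mask 255.255.255.0 (/24)


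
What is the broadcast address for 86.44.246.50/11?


Network: 86.32.0.0/11
Host bits = 21
Set all host bits to 1:
Broadcast: 86.63.255.255


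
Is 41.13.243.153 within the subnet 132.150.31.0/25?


Subnet network: 132.150.31.0
Test IP AND mask: 41.13.243.128
No, 41.13.243.153 is not in 132.150.31.0/25


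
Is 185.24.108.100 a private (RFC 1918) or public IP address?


RFC 1918 private ranges:
  10.0.0.0/8 (10.0.0.0 - 10.255.255.255)
  172.16.0.0/12 (172.16.0.0 - 172.31.255.255)
  192.168.0.0/16 (192.168.0.0 - 192.168.255.255)
Public (not in any RFC 1918 range)


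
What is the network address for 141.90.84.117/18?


IP:   10001101.01011010.01010100.01110101
Mask: 11111111.11111111.11000000.00000000
AND operation:
Net:  10001101.01011010.01000000.00000000
Network: 141.90.64.0/18


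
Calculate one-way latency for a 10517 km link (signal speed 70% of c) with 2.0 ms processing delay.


Speed = 0.7 * 3e5 km/s = 210000 km/s
Propagation delay = 10517 / 210000 = 0.0501 s = 50.081 ms
Processing delay = 2.0 ms
Total one-way latency = 52.081 ms


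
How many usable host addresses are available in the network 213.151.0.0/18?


Host bits = 32 - 18 = 14
Total addresses = 2^14 = 16384
Usable = total - 2 (network and broadcast)
Usable hosts: 16382


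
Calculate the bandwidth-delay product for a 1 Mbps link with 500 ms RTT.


BDP = bandwidth * RTT
= 1 Mbps * 500 ms
= 1 * 1e6 * 500 / 1000 bits
= 500000 bits
= 62500 bytes
= 61.0352 KB
BDP = 500000 bits (62500 bytes)


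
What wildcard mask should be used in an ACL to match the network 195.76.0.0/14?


Subnet mask: 255.252.0.0
Wildcard = 255.255.255.255 - subnet mask
255 - 255 = 0
255 - 252 = 3
255 - 0 = 255
255 - 0 = 255
Wildcard: 0.3.255.255


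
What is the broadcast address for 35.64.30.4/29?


Network: 35.64.30.0/29
Host bits = 3
Set all host bits to 1:
Broadcast: 35.64.30.7


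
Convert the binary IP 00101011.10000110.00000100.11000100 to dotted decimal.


00101011 = 43
10000110 = 134
00000100 = 4
11000100 = 196
IP: 43.134.4.196


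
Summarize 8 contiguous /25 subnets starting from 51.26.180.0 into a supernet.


Original prefix: /25
Number of subnets: 8 = 2^3
New prefix = 25 - 3 = 22
Supernet: 51.26.180.0/22


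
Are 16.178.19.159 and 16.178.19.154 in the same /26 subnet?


Mask: 255.255.255.192
16.178.19.159 AND mask = 16.178.19.128
16.178.19.154 AND mask = 16.178.19.128
Yes, same subnet (16.178.19.128)


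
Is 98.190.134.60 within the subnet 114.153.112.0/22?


Subnet network: 114.153.112.0
Test IP AND mask: 98.190.132.0
No, 98.190.134.60 is not in 114.153.112.0/22


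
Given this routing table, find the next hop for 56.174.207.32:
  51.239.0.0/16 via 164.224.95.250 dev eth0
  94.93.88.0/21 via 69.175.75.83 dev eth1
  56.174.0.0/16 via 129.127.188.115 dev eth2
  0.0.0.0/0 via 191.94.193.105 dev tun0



Longest prefix match for 56.174.207.32:
  /16 51.239.0.0: no
  /21 94.93.88.0: no
  /16 56.174.0.0: MATCH
  /0 0.0.0.0: MATCH
Selected: next-hop 129.127.188.115 via eth2 (matched /16)


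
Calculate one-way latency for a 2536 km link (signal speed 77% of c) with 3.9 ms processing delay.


Speed = 0.77 * 3e5 km/s = 231000 km/s
Propagation delay = 2536 / 231000 = 0.011 s = 10.9784 ms
Processing delay = 3.9 ms
Total one-way latency = 14.8784 ms


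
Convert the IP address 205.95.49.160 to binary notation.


205 = 11001101
95 = 01011111
49 = 00110001
160 = 10100000
Binary: 11001101.01011111.00110001.10100000


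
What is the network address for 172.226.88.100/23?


IP:   10101100.11100010.01011000.01100100
Mask: 11111111.11111111.11111110.00000000
AND operation:
Net:  10101100.11100010.01011000.00000000
Network: 172.226.88.0/23


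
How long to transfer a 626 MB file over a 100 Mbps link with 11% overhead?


Effective throughput = 100 * (1 - 11/100) = 89 Mbps
File size in Mb = 626 * 8 = 5008 Mb
Time = 5008 / 89
Time = 56.2697 seconds


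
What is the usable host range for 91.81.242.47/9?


Network: 91.0.0.0
Broadcast: 91.127.255.255
First usable = network + 1
Last usable = broadcast - 1
Range: 91.0.0.1 to 91.127.255.254


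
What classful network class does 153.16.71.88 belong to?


First octet: 153
Binary: 10011001
10xxxxxx -> Class B (128-191)
Class B, default mask 255.255.0.0 (/16)


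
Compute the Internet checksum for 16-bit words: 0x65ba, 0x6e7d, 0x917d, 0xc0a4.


Sum all words (with carry folding):
+ 0x65ba = 0x65ba
+ 0x6e7d = 0xd437
+ 0x917d = 0x65b5
+ 0xc0a4 = 0x265a
One's complement: ~0x265a
Checksum = 0xd9a5


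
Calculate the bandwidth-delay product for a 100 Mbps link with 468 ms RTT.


BDP = bandwidth * RTT
= 100 Mbps * 468 ms
= 100 * 1e6 * 468 / 1000 bits
= 46800000 bits
= 5850000 bytes
= 5712.8906 KB
BDP = 46800000 bits (5850000 bytes)


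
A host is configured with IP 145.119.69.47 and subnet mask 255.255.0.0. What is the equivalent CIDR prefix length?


Binary: 11111111.11111111.00000000.00000000
Count leading 1s
Prefix: /16


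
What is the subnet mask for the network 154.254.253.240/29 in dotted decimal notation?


/29 means 29 network bits, 3 host bits
Binary: 11111111111111111111111111111000
Mask: 255.255.255.248


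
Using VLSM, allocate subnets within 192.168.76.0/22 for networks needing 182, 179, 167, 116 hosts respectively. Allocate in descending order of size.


182 hosts -> /24 (254 usable): 192.168.76.0/24
179 hosts -> /24 (254 usable): 192.168.77.0/24
167 hosts -> /24 (254 usable): 192.168.78.0/24
116 hosts -> /25 (126 usable): 192.168.79.0/25
Allocation: 192.168.76.0/24 (182 hosts, 254 usable); 192.168.77.0/24 (179 hosts, 254 usable); 192.168.78.0/24 (167 hosts, 254 usable); 192.168.79.0/25 (116 hosts, 126 usable)


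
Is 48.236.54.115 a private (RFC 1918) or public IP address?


RFC 1918 private ranges:
  10.0.0.0/8 (10.0.0.0 - 10.255.255.255)
  172.16.0.0/12 (172.16.0.0 - 172.31.255.255)
  192.168.0.0/16 (192.168.0.0 - 192.168.255.255)
Public (not in any RFC 1918 range)


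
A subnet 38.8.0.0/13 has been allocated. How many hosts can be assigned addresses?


Host bits = 32 - 13 = 19
Total addresses = 2^19 = 524288
Usable = total - 2 (network and broadcast)
Usable hosts: 524286


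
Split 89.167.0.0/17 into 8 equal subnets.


New prefix = 17 + 3 = 20
Each subnet has 4096 addresses
  89.167.0.0/20
  89.167.16.0/20
  89.167.32.0/20
  89.167.48.0/20
  89.167.64.0/20
  89.167.80.0/20
  89.167.96.0/20
  89.167.112.0/20
Subnets: 89.167.0.0/20, 89.167.16.0/20, 89.167.32.0/20, 89.167.48.0/20, 89.167.64.0/20, 89.167.80.0/20, 89.167.96.0/20, 89.167.112.0/20


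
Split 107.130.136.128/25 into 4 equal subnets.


New prefix = 25 + 2 = 27
Each subnet has 32 addresses
  107.130.136.128/27
  107.130.136.160/27
  107.130.136.192/27
  107.130.136.224/27
Subnets: 107.130.136.128/27, 107.130.136.160/27, 107.130.136.192/27, 107.130.136.224/27


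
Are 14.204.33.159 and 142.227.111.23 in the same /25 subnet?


Mask: 255.255.255.128
14.204.33.159 AND mask = 14.204.33.128
142.227.111.23 AND mask = 142.227.111.0
No, different subnets (14.204.33.128 vs 142.227.111.0)


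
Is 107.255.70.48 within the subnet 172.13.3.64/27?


Subnet network: 172.13.3.64
Test IP AND mask: 107.255.70.32
No, 107.255.70.48 is not in 172.13.3.64/27


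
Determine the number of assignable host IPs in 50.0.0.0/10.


Host bits = 32 - 10 = 22
Total addresses = 2^22 = 4194304
Usable = total - 2 (network and broadcast)
Usable hosts: 4194302


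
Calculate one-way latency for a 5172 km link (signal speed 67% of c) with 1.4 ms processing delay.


Speed = 0.67 * 3e5 km/s = 201000 km/s
Propagation delay = 5172 / 201000 = 0.0257 s = 25.7313 ms
Processing delay = 1.4 ms
Total one-way latency = 27.1313 ms


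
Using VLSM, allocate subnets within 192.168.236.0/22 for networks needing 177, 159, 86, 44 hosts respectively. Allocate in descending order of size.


177 hosts -> /24 (254 usable): 192.168.236.0/24
159 hosts -> /24 (254 usable): 192.168.237.0/24
86 hosts -> /25 (126 usable): 192.168.238.0/25
44 hosts -> /26 (62 usable): 192.168.238.128/26
Allocation: 192.168.236.0/24 (177 hosts, 254 usable); 192.168.237.0/24 (159 hosts, 254 usable); 192.168.238.0/25 (86 hosts, 126 usable); 192.168.238.128/26 (44 hosts, 62 usable)


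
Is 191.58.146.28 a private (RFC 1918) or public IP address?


RFC 1918 private ranges:
  10.0.0.0/8 (10.0.0.0 - 10.255.255.255)
  172.16.0.0/12 (172.16.0.0 - 172.31.255.255)
  192.168.0.0/16 (192.168.0.0 - 192.168.255.255)
Public (not in any RFC 1918 range)


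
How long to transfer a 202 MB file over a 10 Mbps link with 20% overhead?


Effective throughput = 10 * (1 - 20/100) = 8 Mbps
File size in Mb = 202 * 8 = 1616 Mb
Time = 1616 / 8
Time = 202 seconds


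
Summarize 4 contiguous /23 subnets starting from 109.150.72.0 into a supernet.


Original prefix: /23
Number of subnets: 4 = 2^2
New prefix = 23 - 2 = 21
Supernet: 109.150.72.0/21


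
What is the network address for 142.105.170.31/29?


IP:   10001110.01101001.10101010.00011111
Mask: 11111111.11111111.11111111.11111000
AND operation:
Net:  10001110.01101001.10101010.00011000
Network: 142.105.170.24/29


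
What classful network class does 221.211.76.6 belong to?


First octet: 221
Binary: 11011101
110xxxxx -> Class C (192-223)
Class C, default mask 255.255.255.0 (/24)


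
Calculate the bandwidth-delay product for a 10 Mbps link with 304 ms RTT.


BDP = bandwidth * RTT
= 10 Mbps * 304 ms
= 10 * 1e6 * 304 / 1000 bits
= 3040000 bits
= 380000 bytes
= 371.0938 KB
BDP = 3040000 bits (380000 bytes)


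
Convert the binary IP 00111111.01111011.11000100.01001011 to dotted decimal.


00111111 = 63
01111011 = 123
11000100 = 196
01001011 = 75
IP: 63.123.196.75


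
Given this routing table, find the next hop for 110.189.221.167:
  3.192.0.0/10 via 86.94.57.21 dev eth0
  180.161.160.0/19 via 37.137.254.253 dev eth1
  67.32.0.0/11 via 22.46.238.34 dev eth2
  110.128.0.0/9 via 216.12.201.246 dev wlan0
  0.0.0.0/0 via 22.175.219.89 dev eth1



Longest prefix match for 110.189.221.167:
  /10 3.192.0.0: no
  /19 180.161.160.0: no
  /11 67.32.0.0: no
  /9 110.128.0.0: MATCH
  /0 0.0.0.0: MATCH
Selected: next-hop 216.12.201.246 via wlan0 (matched /9)


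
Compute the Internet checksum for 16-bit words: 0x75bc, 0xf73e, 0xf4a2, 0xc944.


Sum all words (with carry folding):
+ 0x75bc = 0x75bc
+ 0xf73e = 0x6cfb
+ 0xf4a2 = 0x619e
+ 0xc944 = 0x2ae3
One's complement: ~0x2ae3
Checksum = 0xd51c


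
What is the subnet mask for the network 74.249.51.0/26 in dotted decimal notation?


/26 means 26 network bits, 6 host bits
Binary: 11111111111111111111111111000000
Mask: 255.255.255.192


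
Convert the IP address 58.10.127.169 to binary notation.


58 = 00111010
10 = 00001010
127 = 01111111
169 = 10101001
Binary: 00111010.00001010.01111111.10101001


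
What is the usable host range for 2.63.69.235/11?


Network: 2.32.0.0
Broadcast: 2.63.255.255
First usable = network + 1
Last usable = broadcast - 1
Range: 2.32.0.1 to 2.63.255.254


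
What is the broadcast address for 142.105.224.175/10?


Network: 142.64.0.0/10
Host bits = 22
Set all host bits to 1:
Broadcast: 142.127.255.255


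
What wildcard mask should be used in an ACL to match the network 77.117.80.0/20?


Subnet mask: 255.255.240.0
Wildcard = 255.255.255.255 - subnet mask
255 - 255 = 0
255 - 255 = 0
255 - 240 = 15
255 - 0 = 255
Wildcard: 0.0.15.255


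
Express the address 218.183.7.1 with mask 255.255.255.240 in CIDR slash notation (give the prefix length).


Binary: 11111111.11111111.11111111.11110000
Count leading 1s
Prefix: /28


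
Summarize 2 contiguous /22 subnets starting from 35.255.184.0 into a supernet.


Original prefix: /22
Number of subnets: 2 = 2^1
New prefix = 22 - 1 = 21
Supernet: 35.255.184.0/21


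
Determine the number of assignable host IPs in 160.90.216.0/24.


Host bits = 32 - 24 = 8
Total addresses = 2^8 = 256
Usable = total - 2 (network and broadcast)
Usable hosts: 254


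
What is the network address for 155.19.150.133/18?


IP:   10011011.00010011.10010110.10000101
Mask: 11111111.11111111.11000000.00000000
AND operation:
Net:  10011011.00010011.10000000.00000000
Network: 155.19.128.0/18


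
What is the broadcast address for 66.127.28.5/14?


Network: 66.124.0.0/14
Host bits = 18
Set all host bits to 1:
Broadcast: 66.127.255.255


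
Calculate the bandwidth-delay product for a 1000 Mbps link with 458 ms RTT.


BDP = bandwidth * RTT
= 1000 Mbps * 458 ms
= 1000 * 1e6 * 458 / 1000 bits
= 458000000 bits
= 57250000 bytes
= 55908.2031 KB
BDP = 458000000 bits (57250000 bytes)


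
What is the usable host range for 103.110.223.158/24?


Network: 103.110.223.0
Broadcast: 103.110.223.255
First usable = network + 1
Last usable = broadcast - 1
Range: 103.110.223.1 to 103.110.223.254


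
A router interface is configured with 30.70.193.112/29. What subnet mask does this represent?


/29 means 29 network bits, 3 host bits
Binary: 11111111111111111111111111111000
Mask: 255.255.255.248


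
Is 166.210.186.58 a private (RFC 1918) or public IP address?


RFC 1918 private ranges:
  10.0.0.0/8 (10.0.0.0 - 10.255.255.255)
  172.16.0.0/12 (172.16.0.0 - 172.31.255.255)
  192.168.0.0/16 (192.168.0.0 - 192.168.255.255)
Public (not in any RFC 1918 range)


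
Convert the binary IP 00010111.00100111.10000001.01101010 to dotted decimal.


00010111 = 23
00100111 = 39
10000001 = 129
01101010 = 106
IP: 23.39.129.106


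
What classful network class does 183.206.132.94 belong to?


First octet: 183
Binary: 10110111
10xxxxxx -> Class B (128-191)
Class B, default mask 255.255.0.0 (/16)


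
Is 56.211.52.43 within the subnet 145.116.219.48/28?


Subnet network: 145.116.219.48
Test IP AND mask: 56.211.52.32
No, 56.211.52.43 is not in 145.116.219.48/28


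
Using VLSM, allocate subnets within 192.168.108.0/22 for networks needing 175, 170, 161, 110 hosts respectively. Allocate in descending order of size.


175 hosts -> /24 (254 usable): 192.168.108.0/24
170 hosts -> /24 (254 usable): 192.168.109.0/24
161 hosts -> /24 (254 usable): 192.168.110.0/24
110 hosts -> /25 (126 usable): 192.168.111.0/25
Allocation: 192.168.108.0/24 (175 hosts, 254 usable); 192.168.109.0/24 (170 hosts, 254 usable); 192.168.110.0/24 (161 hosts, 254 usable); 192.168.111.0/25 (110 hosts, 126 usable)


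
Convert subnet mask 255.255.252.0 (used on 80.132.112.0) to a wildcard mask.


Subnet mask: 255.255.252.0
Wildcard = 255.255.255.255 - subnet mask
255 - 255 = 0
255 - 255 = 0
255 - 252 = 3
255 - 0 = 255
Wildcard: 0.0.3.255


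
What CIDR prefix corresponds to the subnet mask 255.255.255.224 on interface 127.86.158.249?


Binary: 11111111.11111111.11111111.11100000
Count leading 1s
Prefix: /27


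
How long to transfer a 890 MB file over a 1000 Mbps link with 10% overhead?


Effective throughput = 1000 * (1 - 10/100) = 900 Mbps
File size in Mb = 890 * 8 = 7120 Mb
Time = 7120 / 900
Time = 7.9111 seconds


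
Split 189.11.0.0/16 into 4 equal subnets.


New prefix = 16 + 2 = 18
Each subnet has 16384 addresses
  189.11.0.0/18
  189.11.64.0/18
  189.11.128.0/18
  189.11.192.0/18
Subnets: 189.11.0.0/18, 189.11.64.0/18, 189.11.128.0/18, 189.11.192.0/18


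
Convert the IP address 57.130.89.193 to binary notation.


57 = 00111001
130 = 10000010
89 = 01011001
193 = 11000001
Binary: 00111001.10000010.01011001.11000001


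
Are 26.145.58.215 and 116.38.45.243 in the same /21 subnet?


Mask: 255.255.248.0
26.145.58.215 AND mask = 26.145.56.0
116.38.45.243 AND mask = 116.38.40.0
No, different subnets (26.145.56.0 vs 116.38.40.0)


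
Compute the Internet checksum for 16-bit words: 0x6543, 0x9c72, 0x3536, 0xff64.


Sum all words (with carry folding):
+ 0x6543 = 0x6543
+ 0x9c72 = 0x01b6
+ 0x3536 = 0x36ec
+ 0xff64 = 0x3651
One's complement: ~0x3651
Checksum = 0xc9ae


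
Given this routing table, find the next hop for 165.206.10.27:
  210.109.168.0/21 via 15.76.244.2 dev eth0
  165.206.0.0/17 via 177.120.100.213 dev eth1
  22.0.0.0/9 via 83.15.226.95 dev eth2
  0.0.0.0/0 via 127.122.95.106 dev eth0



Longest prefix match for 165.206.10.27:
  /21 210.109.168.0: no
  /17 165.206.0.0: MATCH
  /9 22.0.0.0: no
  /0 0.0.0.0: MATCH
Selected: next-hop 177.120.100.213 via eth1 (matched /17)


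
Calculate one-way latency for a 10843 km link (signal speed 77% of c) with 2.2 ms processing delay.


Speed = 0.77 * 3e5 km/s = 231000 km/s
Propagation delay = 10843 / 231000 = 0.0469 s = 46.9394 ms
Processing delay = 2.2 ms
Total one-way latency = 49.1394 ms


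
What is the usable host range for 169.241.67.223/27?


Network: 169.241.67.192
Broadcast: 169.241.67.223
First usable = network + 1
Last usable = broadcast - 1
Range: 169.241.67.193 to 169.241.67.222


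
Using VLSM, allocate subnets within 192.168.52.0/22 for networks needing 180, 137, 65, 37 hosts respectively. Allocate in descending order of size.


180 hosts -> /24 (254 usable): 192.168.52.0/24
137 hosts -> /24 (254 usable): 192.168.53.0/24
65 hosts -> /25 (126 usable): 192.168.54.0/25
37 hosts -> /26 (62 usable): 192.168.54.128/26
Allocation: 192.168.52.0/24 (180 hosts, 254 usable); 192.168.53.0/24 (137 hosts, 254 usable); 192.168.54.0/25 (65 hosts, 126 usable); 192.168.54.128/26 (37 hosts, 62 usable)


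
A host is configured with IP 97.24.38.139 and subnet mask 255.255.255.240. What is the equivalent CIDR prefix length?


Binary: 11111111.11111111.11111111.11110000
Count leading 1s
Prefix: /28


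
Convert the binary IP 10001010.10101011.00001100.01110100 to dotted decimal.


10001010 = 138
10101011 = 171
00001100 = 12
01110100 = 116
IP: 138.171.12.116


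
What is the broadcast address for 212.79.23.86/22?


Network: 212.79.20.0/22
Host bits = 10
Set all host bits to 1:
Broadcast: 212.79.23.255


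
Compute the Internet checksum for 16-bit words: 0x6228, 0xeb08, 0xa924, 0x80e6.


Sum all words (with carry folding):
+ 0x6228 = 0x6228
+ 0xeb08 = 0x4d31
+ 0xa924 = 0xf655
+ 0x80e6 = 0x773c
One's complement: ~0x773c
Checksum = 0x88c3


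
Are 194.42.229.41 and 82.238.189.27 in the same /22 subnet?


Mask: 255.255.252.0
194.42.229.41 AND mask = 194.42.228.0
82.238.189.27 AND mask = 82.238.188.0
No, different subnets (194.42.228.0 vs 82.238.188.0)


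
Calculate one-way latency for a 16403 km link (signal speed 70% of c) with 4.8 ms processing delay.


Speed = 0.7 * 3e5 km/s = 210000 km/s
Propagation delay = 16403 / 210000 = 0.0781 s = 78.1095 ms
Processing delay = 4.8 ms
Total one-way latency = 82.9095 ms


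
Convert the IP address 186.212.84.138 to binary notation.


186 = 10111010
212 = 11010100
84 = 01010100
138 = 10001010
Binary: 10111010.11010100.01010100.10001010


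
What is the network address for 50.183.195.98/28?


IP:   00110010.10110111.11000011.01100010
Mask: 11111111.11111111.11111111.11110000
AND operation:
Net:  00110010.10110111.11000011.01100000
Network: 50.183.195.96/28


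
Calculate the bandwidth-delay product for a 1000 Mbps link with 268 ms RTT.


BDP = bandwidth * RTT
= 1000 Mbps * 268 ms
= 1000 * 1e6 * 268 / 1000 bits
= 268000000 bits
= 33500000 bytes
= 32714.8438 KB
BDP = 268000000 bits (33500000 bytes)


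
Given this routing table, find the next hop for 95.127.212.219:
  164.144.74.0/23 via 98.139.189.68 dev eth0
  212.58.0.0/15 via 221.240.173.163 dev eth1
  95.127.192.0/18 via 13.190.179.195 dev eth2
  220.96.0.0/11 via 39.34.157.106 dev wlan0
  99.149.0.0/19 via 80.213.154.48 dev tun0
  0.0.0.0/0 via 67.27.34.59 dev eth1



Longest prefix match for 95.127.212.219:
  /23 164.144.74.0: no
  /15 212.58.0.0: no
  /18 95.127.192.0: MATCH
  /11 220.96.0.0: no
  /19 99.149.0.0: no
  /0 0.0.0.0: MATCH
Selected: next-hop 13.190.179.195 via eth2 (matched /18)


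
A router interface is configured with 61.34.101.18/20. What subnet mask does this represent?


/20 means 20 network bits, 12 host bits
Binary: 11111111111111111111000000000000
Mask: 255.255.240.0


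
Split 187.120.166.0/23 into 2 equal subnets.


New prefix = 23 + 1 = 24
Each subnet has 256 addresses
  187.120.166.0/24
  187.120.167.0/24
Subnets: 187.120.166.0/24, 187.120.167.0/24


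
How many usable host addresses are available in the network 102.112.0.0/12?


Host bits = 32 - 12 = 20
Total addresses = 2^20 = 1048576
Usable = total - 2 (network and broadcast)
Usable hosts: 1048574


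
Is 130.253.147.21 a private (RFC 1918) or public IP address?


RFC 1918 private ranges:
  10.0.0.0/8 (10.0.0.0 - 10.255.255.255)
  172.16.0.0/12 (172.16.0.0 - 172.31.255.255)
  192.168.0.0/16 (192.168.0.0 - 192.168.255.255)
Public (not in any RFC 1918 range)


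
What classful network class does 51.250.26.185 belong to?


First octet: 51
Binary: 00110011
0xxxxxxx -> Class A (1-126)
Class A, default mask 255.0.0.0 (/8)


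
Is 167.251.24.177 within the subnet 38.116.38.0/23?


Subnet network: 38.116.38.0
Test IP AND mask: 167.251.24.0
No, 167.251.24.177 is not in 38.116.38.0/23


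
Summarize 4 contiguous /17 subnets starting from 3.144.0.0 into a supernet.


Original prefix: /17
Number of subnets: 4 = 2^2
New prefix = 17 - 2 = 15
Supernet: 3.144.0.0/15


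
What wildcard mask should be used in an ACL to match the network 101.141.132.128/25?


Subnet mask: 255.255.255.128
Wildcard = 255.255.255.255 - subnet mask
255 - 255 = 0
255 - 255 = 0
255 - 255 = 0
255 - 128 = 127
Wildcard: 0.0.0.127


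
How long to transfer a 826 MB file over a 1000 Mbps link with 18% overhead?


Effective throughput = 1000 * (1 - 18/100) = 820.0 Mbps
File size in Mb = 826 * 8 = 6608 Mb
Time = 6608 / 820.0
Time = 8.0585 seconds
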